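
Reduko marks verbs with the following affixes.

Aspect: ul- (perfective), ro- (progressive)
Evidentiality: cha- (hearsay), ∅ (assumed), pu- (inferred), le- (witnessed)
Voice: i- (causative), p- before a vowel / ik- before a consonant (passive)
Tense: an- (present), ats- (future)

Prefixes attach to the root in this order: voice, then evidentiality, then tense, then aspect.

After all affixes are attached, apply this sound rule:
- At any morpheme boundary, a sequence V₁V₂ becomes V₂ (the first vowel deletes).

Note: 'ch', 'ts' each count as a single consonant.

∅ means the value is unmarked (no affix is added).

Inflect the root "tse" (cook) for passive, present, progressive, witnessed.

Attach voice passive ik- (before consonant 'ts') → iktse.
Attach evidentiality witnessed le- → leiktse.
Attach tense present an- → anleiktse.
Attach aspect progressive ro- → roanleiktse.
Apply vowel deletion: roanleiktse → ranliktse.

ranliktse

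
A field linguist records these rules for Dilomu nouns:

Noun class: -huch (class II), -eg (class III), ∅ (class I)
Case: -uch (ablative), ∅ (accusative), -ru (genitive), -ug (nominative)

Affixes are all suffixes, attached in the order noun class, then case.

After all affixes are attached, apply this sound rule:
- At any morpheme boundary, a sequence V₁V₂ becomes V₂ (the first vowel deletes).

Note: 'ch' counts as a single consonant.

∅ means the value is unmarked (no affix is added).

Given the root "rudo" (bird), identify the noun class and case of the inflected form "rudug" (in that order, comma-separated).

Segment: rudo-ug.
noun class: ∅ → class I.
case: -ug → nominative.

class I, nominative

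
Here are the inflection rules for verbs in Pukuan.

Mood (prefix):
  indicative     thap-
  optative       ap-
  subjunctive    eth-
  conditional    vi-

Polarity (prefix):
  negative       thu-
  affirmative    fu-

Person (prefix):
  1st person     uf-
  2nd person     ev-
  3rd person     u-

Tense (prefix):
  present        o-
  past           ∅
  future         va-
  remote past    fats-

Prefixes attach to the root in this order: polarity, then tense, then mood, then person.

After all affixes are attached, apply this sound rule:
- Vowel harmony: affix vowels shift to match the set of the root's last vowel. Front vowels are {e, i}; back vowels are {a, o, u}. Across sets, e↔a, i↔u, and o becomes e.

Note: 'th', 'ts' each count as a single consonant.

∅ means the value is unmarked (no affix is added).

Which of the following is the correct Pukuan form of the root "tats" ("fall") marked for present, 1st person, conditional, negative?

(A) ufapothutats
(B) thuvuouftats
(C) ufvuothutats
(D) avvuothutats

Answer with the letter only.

C

Attach polarity negative thu- → thutats.
Attach tense present o- → othutats.
Attach mood conditional vi- → viothutats.
Attach person 1st person uf- → ufviothutats.
Apply vowel harmony: ufviothutats → ufvuothutats.
So the correct form is ufvuothutats, option (C).
(A) ufapothutats is wrong: it uses optative instead of conditional for mood.
(D) avvuothutats is wrong: it uses 2nd person instead of 1st person for person.
(B) thuvuouftats is wrong: it has the affixes in the wrong order.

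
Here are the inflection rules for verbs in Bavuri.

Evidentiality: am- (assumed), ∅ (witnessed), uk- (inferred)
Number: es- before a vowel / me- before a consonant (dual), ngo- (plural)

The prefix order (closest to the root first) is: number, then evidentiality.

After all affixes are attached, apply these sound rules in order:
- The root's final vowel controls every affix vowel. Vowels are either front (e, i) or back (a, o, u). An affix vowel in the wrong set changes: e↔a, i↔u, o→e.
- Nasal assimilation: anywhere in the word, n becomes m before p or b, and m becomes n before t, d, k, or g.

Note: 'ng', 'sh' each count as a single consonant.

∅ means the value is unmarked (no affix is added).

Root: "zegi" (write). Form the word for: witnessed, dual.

Attach number dual me- (before consonant 'z') → mezegi.
evidentiality = witnessed: zero marking, form stays mezegi.
Vowel harmony: no change.
Nasal assimilation: no change.

mezegi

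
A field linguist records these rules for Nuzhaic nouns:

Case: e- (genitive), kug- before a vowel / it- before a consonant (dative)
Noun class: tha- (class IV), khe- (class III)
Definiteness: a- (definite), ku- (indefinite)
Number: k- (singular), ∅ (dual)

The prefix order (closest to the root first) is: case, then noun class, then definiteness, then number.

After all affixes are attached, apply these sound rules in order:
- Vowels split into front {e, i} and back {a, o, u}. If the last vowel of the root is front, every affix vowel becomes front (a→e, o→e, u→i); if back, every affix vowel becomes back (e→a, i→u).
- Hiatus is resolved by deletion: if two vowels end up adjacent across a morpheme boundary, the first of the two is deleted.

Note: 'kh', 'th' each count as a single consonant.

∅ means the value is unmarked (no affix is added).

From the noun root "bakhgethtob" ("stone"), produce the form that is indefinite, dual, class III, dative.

Attach case dative it- (before consonant 'b') → itbakhgethtob.
Attach noun class class III khe- → kheitbakhgethtob.
Attach definiteness indefinite ku- → kukheitbakhgethtob.
number = dual: zero marking, form stays kukheitbakhgethtob.
Apply vowel harmony: kukheitbakhgethtob → kukhautbakhgethtob.
Apply vowel deletion: kukhautbakhgethtob → kukhutbakhgethtob.

kukhutbakhgethtob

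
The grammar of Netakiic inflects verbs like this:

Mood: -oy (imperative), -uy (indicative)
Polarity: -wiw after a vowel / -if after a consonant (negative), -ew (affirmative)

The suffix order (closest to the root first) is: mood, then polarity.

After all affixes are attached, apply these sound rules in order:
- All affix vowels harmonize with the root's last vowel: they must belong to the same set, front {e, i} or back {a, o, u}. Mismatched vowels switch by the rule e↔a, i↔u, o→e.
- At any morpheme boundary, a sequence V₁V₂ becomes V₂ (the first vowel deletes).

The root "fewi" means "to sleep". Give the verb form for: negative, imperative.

Attach mood imperative -oy → fewioy.
Attach polarity negative -if (after consonant 'y') → fewioyif.
Apply vowel harmony: fewioyif → fewieyif.
Apply vowel deletion: fewieyif → feweyif.

feweyif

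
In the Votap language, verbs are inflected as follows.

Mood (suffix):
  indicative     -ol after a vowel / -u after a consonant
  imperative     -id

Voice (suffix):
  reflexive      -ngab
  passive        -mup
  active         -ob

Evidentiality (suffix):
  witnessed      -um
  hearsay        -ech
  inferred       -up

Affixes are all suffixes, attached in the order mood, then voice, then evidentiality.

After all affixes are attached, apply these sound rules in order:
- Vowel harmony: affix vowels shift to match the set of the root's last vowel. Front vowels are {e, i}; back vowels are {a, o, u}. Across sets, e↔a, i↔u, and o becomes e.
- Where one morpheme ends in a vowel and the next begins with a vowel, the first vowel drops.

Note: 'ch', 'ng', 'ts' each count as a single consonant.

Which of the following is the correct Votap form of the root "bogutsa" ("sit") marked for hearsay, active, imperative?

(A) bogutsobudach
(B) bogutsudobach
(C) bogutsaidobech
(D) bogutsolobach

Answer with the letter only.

B

Attach mood imperative -id → bogutsaid.
Attach voice active -ob → bogutsaidob.
Attach evidentiality hearsay -ech → bogutsaidobech.
Apply vowel harmony: bogutsaidobech → bogutsaudobach.
Apply vowel deletion: bogutsaudobach → bogutsudobach.
So the correct form is bogutsudobach, option (B).
(C) bogutsaidobech is wrong: it fails to apply the sound rule(s).
(D) bogutsolobach is wrong: it uses indicative instead of imperative for mood.
(A) bogutsobudach is wrong: it has the affixes in the wrong order.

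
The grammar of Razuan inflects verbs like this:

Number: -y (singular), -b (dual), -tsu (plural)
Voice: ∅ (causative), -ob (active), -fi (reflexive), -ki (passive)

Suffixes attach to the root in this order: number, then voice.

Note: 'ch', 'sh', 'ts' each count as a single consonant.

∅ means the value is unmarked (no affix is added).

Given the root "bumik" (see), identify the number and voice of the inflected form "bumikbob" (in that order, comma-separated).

dual, active

Segment: bumik-b-ob.
number: -b → dual.
voice: -ob → active.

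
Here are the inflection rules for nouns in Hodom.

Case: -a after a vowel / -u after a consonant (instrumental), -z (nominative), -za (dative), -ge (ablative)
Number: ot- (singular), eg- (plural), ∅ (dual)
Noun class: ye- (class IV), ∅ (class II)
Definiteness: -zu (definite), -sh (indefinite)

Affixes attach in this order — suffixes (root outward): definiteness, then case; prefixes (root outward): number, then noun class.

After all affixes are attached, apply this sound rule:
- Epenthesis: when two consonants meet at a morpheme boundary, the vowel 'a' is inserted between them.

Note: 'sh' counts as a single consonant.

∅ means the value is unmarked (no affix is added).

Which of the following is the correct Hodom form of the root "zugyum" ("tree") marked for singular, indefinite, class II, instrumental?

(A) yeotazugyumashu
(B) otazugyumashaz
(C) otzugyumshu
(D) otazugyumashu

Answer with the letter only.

D

Attach definiteness indefinite -sh → zugyumsh.
Attach number singular ot- → otzugyumsh.
Attach case instrumental -u (after consonant 'sh') → otzugyumshu.
noun class = class II: zero marking, form stays otzugyumshu.
Apply epenthesis: otzugyumshu → otazugyumashu.
So the correct form is otazugyumashu, option (D).
(C) otzugyumshu is wrong: it fails to apply the sound rule(s).
(B) otazugyumashaz is wrong: it uses nominative instead of instrumental for case.
(A) yeotazugyumashu is wrong: it uses class IV instead of class II for noun class.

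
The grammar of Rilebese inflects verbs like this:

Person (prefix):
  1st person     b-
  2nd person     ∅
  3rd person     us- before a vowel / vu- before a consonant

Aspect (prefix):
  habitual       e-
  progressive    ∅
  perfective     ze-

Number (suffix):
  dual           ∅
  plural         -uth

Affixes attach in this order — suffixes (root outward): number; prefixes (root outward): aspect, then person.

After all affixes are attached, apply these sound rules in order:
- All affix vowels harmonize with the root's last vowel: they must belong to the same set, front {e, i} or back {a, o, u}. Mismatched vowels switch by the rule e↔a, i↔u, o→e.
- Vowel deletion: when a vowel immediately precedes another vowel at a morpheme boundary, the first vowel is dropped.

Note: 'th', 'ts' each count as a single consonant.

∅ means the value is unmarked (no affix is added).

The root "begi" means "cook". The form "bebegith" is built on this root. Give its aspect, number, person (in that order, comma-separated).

habitual, plural, 1st person

Segment: b-e-begi-uth.
aspect: e- → habitual.
number: -uth → plural.
person: b- → 1st person.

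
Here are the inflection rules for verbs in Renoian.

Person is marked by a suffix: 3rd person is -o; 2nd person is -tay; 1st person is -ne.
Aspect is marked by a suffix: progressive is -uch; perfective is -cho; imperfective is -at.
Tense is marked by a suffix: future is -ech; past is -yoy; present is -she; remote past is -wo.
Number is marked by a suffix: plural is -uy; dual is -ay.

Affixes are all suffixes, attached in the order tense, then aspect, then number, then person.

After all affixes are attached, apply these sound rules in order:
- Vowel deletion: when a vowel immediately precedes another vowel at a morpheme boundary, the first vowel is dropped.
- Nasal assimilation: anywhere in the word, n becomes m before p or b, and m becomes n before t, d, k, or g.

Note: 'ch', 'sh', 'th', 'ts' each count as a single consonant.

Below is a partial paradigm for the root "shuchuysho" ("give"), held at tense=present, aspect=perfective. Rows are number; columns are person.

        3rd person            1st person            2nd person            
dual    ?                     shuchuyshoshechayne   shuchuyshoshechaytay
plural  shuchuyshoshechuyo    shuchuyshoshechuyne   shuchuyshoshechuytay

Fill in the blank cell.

Attach tense present -she → shuchuyshoshe.
Attach aspect perfective -cho → shuchuyshoshecho.
Attach number dual -ay → shuchuyshoshechoay.
Attach person 3rd person -o → shuchuyshoshechoayo.
Apply vowel deletion: shuchuyshoshechoayo → shuchuyshoshechayo.
Nasal assimilation: no change.

shuchuyshoshechayo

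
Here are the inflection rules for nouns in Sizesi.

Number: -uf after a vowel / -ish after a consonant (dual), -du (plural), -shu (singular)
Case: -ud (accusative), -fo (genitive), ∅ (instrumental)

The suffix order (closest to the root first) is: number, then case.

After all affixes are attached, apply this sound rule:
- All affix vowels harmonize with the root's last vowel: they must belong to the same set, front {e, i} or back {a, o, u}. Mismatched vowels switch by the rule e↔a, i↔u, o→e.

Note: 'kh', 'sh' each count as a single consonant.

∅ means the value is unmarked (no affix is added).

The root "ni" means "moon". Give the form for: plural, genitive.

nidife

Attach number plural -du → nidu.
Attach case genitive -fo → nidufo.
Apply vowel harmony: nidufo → nidife.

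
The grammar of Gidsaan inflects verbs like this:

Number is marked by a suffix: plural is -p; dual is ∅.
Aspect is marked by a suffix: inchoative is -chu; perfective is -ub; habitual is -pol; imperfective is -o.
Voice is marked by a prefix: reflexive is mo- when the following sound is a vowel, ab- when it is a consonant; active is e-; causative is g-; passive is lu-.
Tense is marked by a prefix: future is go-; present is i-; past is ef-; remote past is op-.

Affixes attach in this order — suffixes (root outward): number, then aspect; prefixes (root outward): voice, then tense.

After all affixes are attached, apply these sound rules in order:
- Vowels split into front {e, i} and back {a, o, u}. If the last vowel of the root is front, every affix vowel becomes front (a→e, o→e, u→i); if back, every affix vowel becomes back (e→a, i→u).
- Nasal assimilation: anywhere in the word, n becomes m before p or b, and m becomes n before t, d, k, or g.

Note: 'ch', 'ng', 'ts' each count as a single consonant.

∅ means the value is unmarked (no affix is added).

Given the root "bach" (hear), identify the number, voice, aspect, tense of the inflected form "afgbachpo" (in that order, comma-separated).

plural, causative, imperfective, past

Segment: ef-g-bach-p-o.
number: -p → plural.
voice: g- → causative.
aspect: -o → imperfective.
tense: ef- → past.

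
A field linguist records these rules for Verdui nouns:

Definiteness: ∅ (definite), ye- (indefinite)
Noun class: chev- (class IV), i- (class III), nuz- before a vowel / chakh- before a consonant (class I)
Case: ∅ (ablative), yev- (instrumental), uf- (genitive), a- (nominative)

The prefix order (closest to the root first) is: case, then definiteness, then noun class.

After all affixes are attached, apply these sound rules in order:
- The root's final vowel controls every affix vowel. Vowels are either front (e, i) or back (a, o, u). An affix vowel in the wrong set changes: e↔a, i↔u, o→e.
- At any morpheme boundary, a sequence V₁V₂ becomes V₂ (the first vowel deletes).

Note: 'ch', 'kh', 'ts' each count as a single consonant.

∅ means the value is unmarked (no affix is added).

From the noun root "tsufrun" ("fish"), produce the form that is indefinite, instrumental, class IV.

chavyayavtsufrun

Attach case instrumental yev- → yevtsufrun.
Attach definiteness indefinite ye- → yeyevtsufrun.
Attach noun class class IV chev- → chevyeyevtsufrun.
Apply vowel harmony: chevyeyevtsufrun → chavyayavtsufrun.
Vowel deletion: no change.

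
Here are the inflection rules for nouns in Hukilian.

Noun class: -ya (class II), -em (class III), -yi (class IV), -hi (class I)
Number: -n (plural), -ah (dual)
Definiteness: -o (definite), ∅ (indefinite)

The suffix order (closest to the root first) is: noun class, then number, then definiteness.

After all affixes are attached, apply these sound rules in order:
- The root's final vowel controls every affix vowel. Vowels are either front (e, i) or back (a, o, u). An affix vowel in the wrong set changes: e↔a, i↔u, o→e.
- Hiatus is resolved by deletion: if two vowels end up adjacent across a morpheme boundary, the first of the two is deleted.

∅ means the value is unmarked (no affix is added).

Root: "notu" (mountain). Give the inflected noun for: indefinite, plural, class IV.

notuyun

Attach noun class class IV -yi → notuyi.
Attach number plural -n → notuyin.
definiteness = indefinite: zero marking, form stays notuyin.
Apply vowel harmony: notuyin → notuyun.
Vowel deletion: no change.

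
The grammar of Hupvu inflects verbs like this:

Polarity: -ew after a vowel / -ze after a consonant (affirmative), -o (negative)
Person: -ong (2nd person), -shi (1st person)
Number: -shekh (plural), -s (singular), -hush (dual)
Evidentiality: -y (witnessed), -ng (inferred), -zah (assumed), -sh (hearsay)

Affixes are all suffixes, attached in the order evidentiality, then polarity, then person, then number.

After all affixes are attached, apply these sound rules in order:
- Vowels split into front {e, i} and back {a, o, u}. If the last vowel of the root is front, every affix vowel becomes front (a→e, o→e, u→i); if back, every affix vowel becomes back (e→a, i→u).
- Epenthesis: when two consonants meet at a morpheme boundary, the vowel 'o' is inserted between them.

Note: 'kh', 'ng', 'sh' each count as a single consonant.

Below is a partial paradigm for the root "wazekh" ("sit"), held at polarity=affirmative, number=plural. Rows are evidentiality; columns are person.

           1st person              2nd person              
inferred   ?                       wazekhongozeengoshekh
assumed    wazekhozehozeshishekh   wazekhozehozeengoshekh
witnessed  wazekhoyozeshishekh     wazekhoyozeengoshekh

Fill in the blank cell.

Attach evidentiality inferred -ng → wazekhng.
Attach polarity affirmative -ze (after consonant 'ng') → wazekhngze.
Attach person 1st person -shi → wazekhngzeshi.
Attach number plural -shekh → wazekhngzeshishekh.
Vowel harmony: no change.
Apply epenthesis: wazekhngzeshishekh → wazekhongozeshishekh.

wazekhongozeshishekh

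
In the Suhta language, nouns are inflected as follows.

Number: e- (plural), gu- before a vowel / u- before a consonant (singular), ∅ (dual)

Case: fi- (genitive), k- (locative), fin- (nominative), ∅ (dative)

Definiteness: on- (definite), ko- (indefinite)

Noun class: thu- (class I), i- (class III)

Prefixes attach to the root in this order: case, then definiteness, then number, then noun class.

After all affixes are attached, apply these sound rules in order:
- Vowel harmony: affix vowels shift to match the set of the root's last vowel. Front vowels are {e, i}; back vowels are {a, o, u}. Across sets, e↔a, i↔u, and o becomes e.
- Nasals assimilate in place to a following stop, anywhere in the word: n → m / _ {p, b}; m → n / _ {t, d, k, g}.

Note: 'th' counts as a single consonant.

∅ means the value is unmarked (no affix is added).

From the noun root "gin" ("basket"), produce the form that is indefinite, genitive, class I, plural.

Attach case genitive fi- → figin.
Attach definiteness indefinite ko- → kofigin.
Attach number plural e- → ekofigin.
Attach noun class class I thu- → thuekofigin.
Apply vowel harmony: thuekofigin → thiekefigin.
Nasal assimilation: no change.

thiekefigin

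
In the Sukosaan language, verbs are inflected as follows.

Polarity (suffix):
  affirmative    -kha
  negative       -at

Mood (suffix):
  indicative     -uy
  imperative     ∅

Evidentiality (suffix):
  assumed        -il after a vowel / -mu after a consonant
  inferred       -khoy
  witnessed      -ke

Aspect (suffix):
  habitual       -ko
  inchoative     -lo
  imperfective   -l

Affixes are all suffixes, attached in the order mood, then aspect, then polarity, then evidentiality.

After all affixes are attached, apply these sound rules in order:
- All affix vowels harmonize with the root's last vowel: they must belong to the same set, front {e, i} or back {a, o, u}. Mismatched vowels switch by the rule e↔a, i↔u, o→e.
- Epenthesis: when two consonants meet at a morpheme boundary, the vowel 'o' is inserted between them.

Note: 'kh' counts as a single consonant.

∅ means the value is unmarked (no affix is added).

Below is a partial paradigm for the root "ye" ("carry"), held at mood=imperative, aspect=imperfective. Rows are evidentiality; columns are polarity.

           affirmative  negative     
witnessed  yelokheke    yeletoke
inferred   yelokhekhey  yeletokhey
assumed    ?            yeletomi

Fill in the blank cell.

mood = imperative: zero marking, form stays ye.
Attach aspect imperfective -l → yel.
Attach polarity affirmative -kha → yelkha.
Attach evidentiality assumed -il (after vowel 'a') → yelkhail.
Apply vowel harmony: yelkhail → yelkheil.
Apply epenthesis: yelkheil → yelokheil.

yelokheil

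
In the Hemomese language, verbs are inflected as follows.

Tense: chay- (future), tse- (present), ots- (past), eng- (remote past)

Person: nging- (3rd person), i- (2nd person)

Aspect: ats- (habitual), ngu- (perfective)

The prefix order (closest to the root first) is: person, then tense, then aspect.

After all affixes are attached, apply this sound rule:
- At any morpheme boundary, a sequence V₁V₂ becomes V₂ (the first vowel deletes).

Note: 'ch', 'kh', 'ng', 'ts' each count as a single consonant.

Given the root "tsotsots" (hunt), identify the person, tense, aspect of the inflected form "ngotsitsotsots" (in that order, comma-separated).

2nd person, past, perfective

Segment: ngu-ots-i-tsotsots.
person: i- → 2nd person.
tense: ots- → past.
aspect: ngu- → perfective.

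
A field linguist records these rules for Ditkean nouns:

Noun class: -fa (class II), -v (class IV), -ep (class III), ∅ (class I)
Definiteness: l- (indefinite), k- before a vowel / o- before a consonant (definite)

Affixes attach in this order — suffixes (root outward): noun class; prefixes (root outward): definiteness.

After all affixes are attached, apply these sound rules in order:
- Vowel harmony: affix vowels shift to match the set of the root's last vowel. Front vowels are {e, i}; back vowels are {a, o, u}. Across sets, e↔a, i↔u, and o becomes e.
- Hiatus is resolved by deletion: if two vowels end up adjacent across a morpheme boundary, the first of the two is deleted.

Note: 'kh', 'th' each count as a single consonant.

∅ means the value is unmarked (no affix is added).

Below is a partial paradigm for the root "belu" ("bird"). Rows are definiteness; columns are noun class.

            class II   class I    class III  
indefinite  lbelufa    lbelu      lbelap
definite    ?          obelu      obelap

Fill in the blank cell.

Attach definiteness definite o- (before consonant 'b') → obelu.
Attach noun class class II -fa → obelufa.
Vowel harmony: no change.
Vowel deletion: no change.

obelufa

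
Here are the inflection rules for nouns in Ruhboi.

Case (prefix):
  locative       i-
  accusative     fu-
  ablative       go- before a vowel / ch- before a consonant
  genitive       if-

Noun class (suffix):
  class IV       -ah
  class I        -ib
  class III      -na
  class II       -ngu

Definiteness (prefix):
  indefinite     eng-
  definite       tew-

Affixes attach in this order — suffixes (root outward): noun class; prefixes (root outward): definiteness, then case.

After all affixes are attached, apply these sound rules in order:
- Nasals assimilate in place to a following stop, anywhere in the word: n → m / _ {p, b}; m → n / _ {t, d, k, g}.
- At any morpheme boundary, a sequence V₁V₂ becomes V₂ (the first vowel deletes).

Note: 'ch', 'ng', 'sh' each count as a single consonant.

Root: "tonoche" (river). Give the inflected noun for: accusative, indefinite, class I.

Attach noun class class I -ib → tonocheib.
Attach definiteness indefinite eng- → engtonocheib.
Attach case accusative fu- → fuengtonocheib.
Nasal assimilation: no change.
Apply vowel deletion: fuengtonocheib → fengtonochib.

fengtonochib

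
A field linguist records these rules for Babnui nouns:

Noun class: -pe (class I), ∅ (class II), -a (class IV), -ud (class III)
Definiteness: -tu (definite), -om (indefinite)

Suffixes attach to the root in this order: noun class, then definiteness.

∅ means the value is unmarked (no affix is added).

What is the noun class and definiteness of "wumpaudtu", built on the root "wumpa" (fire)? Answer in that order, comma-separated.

class III, definite

Segment: wumpa-ud-tu.
noun class: -ud → class III.
definiteness: -tu → definite.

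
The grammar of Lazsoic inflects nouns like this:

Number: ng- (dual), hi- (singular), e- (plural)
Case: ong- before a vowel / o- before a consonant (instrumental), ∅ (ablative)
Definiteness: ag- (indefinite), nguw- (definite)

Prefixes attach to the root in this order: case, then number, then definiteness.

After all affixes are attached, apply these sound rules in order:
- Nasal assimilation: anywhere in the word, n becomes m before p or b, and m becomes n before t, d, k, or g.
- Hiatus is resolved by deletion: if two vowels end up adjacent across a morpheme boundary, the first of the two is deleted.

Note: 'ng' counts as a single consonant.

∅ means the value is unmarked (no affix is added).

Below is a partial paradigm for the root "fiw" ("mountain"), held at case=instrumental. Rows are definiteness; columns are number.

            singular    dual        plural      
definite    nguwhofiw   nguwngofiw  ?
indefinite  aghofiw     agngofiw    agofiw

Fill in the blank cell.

Attach case instrumental o- (before consonant 'f') → ofiw.
Attach number plural e- → eofiw.
Attach definiteness definite nguw- → nguweofiw.
Nasal assimilation: no change.
Apply vowel deletion: nguweofiw → nguwofiw.

nguwofiw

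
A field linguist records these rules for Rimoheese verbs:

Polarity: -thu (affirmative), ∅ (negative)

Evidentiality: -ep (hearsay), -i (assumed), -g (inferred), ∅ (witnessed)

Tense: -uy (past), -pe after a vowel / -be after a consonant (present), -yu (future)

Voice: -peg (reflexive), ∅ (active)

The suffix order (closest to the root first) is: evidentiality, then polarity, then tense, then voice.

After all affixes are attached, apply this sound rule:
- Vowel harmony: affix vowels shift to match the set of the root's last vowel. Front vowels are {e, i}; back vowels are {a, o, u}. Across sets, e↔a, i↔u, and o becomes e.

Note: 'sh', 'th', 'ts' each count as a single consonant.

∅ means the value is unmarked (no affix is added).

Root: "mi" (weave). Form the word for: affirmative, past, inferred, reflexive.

Attach evidentiality inferred -g → mig.
Attach polarity affirmative -thu → migthu.
Attach tense past -uy → migthuuy.
Attach voice reflexive -peg → migthuuypeg.
Apply vowel harmony: migthuuypeg → migthiiypeg.

migthiiypeg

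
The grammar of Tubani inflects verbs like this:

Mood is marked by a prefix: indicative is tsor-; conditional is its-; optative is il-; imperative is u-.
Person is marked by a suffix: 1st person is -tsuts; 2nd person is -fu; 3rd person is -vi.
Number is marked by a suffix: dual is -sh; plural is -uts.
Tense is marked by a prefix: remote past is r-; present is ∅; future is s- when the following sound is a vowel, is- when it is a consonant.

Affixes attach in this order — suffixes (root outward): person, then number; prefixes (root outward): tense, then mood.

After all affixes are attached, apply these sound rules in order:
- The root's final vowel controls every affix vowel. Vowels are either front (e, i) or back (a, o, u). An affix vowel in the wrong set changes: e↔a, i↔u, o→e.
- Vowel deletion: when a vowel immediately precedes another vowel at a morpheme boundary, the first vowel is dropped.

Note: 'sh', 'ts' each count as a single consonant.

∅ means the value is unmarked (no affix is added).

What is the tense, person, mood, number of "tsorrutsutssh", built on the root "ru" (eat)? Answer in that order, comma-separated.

present, 1st person, indicative, dual

Segment: tsor-ru-tsuts-sh.
tense: ∅ → present.
person: -tsuts → 1st person.
mood: tsor- → indicative.
number: -sh → dual.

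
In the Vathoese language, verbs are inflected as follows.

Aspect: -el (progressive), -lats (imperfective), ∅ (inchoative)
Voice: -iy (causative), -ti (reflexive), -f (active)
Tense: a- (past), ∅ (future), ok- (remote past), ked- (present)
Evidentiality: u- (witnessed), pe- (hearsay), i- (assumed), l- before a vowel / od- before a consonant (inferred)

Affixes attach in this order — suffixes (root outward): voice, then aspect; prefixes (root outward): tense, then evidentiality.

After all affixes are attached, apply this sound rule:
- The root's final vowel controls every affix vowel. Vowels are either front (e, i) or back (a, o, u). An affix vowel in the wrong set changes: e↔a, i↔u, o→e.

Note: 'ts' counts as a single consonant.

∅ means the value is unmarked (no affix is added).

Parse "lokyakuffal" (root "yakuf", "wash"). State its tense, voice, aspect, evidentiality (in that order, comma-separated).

Segment: l-ok-yakuf-f-el.
tense: ok- → remote past.
voice: -f → active.
aspect: -el → progressive.
evidentiality: l/od- → inferred.

remote past, active, progressive, inferred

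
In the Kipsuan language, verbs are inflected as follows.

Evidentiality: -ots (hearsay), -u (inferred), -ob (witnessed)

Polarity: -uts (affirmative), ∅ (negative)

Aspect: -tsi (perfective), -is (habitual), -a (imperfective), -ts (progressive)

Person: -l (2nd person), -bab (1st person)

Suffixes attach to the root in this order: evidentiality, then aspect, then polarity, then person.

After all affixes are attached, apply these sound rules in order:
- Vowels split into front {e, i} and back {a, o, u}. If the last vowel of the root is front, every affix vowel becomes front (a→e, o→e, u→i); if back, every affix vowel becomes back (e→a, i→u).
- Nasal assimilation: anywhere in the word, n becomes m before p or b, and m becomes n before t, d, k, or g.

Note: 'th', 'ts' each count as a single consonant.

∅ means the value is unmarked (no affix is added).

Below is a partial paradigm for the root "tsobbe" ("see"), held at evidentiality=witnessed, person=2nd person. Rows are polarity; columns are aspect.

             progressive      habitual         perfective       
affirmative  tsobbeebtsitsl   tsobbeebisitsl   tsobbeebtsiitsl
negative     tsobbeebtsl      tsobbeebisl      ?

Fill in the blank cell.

Attach evidentiality witnessed -ob → tsobbeob.
Attach aspect perfective -tsi → tsobbeobtsi.
polarity = negative: zero marking, form stays tsobbeobtsi.
Attach person 2nd person -l → tsobbeobtsil.
Apply vowel harmony: tsobbeobtsil → tsobbeebtsil.
Nasal assimilation: no change.

tsobbeebtsil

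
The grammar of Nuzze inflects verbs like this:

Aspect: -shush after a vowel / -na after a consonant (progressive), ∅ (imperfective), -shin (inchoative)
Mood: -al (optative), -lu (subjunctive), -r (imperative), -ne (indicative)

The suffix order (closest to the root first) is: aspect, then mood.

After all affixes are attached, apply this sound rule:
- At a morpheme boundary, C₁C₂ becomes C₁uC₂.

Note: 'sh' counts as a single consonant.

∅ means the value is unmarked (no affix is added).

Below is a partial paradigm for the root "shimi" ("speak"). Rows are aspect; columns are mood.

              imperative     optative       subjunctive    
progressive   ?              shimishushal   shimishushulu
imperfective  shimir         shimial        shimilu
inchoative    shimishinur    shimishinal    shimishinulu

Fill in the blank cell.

Attach aspect progressive -shush (after vowel 'i') → shimishush.
Attach mood imperative -r → shimishushr.
Apply epenthesis: shimishushr → shimishushur.

shimishushur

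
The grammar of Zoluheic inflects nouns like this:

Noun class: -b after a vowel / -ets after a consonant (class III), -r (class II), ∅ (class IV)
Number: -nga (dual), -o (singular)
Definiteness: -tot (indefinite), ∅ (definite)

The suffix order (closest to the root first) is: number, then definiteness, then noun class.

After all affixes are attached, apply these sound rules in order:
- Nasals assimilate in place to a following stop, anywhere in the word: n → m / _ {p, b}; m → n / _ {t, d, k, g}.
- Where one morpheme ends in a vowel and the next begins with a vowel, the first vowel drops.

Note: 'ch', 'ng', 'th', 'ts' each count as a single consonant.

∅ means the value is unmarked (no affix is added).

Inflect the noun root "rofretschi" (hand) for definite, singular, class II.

rofretschor

Attach number singular -o → rofretschio.
definiteness = definite: zero marking, form stays rofretschio.
Attach noun class class II -r → rofretschior.
Nasal assimilation: no change.
Apply vowel deletion: rofretschior → rofretschor.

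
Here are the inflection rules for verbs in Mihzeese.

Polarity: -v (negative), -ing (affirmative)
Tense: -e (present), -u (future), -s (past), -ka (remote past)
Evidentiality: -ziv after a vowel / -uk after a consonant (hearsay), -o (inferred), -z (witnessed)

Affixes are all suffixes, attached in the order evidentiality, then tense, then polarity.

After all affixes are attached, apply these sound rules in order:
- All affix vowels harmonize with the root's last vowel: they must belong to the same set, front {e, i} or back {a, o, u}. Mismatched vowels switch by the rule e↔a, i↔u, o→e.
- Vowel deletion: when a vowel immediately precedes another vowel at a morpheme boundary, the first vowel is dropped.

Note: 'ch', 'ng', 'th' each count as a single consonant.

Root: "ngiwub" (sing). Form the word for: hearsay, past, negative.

ngiwubuksv

Attach evidentiality hearsay -uk (after consonant 'b') → ngiwubuk.
Attach tense past -s → ngiwubuks.
Attach polarity negative -v → ngiwubuksv.
Vowel harmony: no change.
Vowel deletion: no change.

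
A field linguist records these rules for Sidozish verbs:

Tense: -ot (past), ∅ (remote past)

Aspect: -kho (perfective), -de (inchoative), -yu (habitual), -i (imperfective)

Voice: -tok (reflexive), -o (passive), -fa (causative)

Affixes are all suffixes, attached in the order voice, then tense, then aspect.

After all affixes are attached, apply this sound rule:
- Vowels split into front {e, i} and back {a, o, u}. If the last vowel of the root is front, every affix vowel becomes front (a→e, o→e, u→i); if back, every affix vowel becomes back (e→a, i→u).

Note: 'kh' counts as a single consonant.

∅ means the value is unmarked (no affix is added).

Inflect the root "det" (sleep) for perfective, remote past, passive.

detekhe

Attach voice passive -o → deto.
tense = remote past: zero marking, form stays deto.
Attach aspect perfective -kho → detokho.
Apply vowel harmony: detokho → detekhe.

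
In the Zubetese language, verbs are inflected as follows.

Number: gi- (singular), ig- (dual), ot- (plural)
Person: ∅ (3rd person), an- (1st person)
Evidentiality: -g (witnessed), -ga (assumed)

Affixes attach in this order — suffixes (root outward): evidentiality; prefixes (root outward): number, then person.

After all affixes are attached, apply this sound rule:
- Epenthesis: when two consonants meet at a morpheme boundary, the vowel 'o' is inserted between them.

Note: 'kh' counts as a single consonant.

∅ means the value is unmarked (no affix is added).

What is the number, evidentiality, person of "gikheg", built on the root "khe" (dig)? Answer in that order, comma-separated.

singular, witnessed, 3rd person

Segment: gi-khe-g.
number: gi- → singular.
evidentiality: -g → witnessed.
person: ∅ → 3rd person.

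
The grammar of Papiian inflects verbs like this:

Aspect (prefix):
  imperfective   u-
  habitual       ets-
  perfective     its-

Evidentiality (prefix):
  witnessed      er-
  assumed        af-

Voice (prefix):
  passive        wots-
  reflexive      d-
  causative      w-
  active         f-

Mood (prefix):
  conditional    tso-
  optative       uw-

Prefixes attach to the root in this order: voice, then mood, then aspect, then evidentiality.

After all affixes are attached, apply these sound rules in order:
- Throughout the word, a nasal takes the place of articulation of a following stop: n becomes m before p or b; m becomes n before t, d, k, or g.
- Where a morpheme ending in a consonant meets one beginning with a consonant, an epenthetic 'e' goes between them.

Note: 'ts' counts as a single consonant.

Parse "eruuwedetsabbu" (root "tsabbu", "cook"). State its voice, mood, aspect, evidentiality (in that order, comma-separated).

reflexive, optative, imperfective, witnessed

Segment: er-u-uw-d-tsabbu.
voice: d- → reflexive.
mood: uw- → optative.
aspect: u- → imperfective.
evidentiality: er- → witnessed.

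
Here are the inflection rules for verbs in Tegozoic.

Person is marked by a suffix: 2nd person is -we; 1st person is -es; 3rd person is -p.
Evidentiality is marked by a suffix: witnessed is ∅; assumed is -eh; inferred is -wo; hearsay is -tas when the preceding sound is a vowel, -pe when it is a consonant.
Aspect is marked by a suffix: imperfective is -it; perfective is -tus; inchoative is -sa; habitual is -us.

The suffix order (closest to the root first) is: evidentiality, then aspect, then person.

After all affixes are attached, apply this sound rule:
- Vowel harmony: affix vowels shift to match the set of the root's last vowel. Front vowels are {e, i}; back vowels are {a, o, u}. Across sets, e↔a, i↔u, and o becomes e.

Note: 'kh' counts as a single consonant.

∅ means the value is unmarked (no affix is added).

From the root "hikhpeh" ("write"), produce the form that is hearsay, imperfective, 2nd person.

hikhpehpeitwe

Attach evidentiality hearsay -pe (after consonant 'h') → hikhpehpe.
Attach aspect imperfective -it → hikhpehpeit.
Attach person 2nd person -we → hikhpehpeitwe.
Vowel harmony: no change.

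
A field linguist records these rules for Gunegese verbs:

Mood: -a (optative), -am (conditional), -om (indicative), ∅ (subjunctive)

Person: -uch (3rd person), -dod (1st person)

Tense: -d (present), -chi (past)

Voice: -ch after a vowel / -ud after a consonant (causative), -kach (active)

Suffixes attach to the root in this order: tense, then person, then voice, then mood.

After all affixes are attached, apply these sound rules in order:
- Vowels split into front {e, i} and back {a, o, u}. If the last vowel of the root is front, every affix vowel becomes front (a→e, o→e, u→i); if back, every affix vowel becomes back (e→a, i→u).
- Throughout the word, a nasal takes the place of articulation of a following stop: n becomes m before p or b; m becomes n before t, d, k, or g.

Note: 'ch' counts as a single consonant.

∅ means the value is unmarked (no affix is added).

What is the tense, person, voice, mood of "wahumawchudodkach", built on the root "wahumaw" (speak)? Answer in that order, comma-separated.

past, 1st person, active, subjunctive

Segment: wahumaw-chi-dod-kach.
tense: -chi → past.
person: -dod → 1st person.
voice: -kach → active.
mood: ∅ → subjunctive.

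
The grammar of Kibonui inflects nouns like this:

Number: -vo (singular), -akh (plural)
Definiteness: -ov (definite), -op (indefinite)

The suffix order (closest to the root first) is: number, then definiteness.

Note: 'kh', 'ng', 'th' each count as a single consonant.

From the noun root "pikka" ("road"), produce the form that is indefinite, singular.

Attach number singular -vo → pikkavo.
Attach definiteness indefinite -op → pikkavoop.

pikkavoop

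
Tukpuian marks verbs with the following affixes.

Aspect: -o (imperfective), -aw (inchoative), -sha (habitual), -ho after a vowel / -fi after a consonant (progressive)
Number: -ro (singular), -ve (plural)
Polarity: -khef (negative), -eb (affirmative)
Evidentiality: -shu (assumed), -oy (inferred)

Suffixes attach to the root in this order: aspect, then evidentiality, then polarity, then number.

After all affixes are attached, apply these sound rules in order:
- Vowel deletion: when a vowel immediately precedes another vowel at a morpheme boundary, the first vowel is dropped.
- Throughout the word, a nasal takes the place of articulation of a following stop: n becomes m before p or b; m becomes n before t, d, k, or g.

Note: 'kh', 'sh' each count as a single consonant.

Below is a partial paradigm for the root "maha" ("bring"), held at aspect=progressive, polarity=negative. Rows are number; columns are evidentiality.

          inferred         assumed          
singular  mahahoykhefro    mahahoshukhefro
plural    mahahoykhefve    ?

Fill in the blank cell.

Attach aspect progressive -ho (after vowel 'a') → mahaho.
Attach evidentiality assumed -shu → mahahoshu.
Attach polarity negative -khef → mahahoshukhef.
Attach number plural -ve → mahahoshukhefve.
Vowel deletion: no change.
Nasal assimilation: no change.

mahahoshukhefve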